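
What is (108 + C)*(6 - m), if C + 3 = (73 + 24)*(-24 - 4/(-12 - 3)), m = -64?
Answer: -461398/3 ≈ -1.5380e+5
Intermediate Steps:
C = -34577/15 (C = -3 + (73 + 24)*(-24 - 4/(-12 - 3)) = -3 + 97*(-24 - 4/(-15)) = -3 + 97*(-24 - 4*(-1/15)) = -3 + 97*(-24 + 4/15) = -3 + 97*(-356/15) = -3 - 34532/15 = -34577/15 ≈ -2305.1)
(108 + C)*(6 - m) = (108 - 34577/15)*(6 - 1*(-64)) = -32957*(6 + 64)/15 = -32957/15*70 = -461398/3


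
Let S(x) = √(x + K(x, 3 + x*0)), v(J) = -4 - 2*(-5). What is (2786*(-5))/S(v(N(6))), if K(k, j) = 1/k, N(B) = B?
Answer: -13930*√222/37 ≈ -5609.5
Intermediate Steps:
v(J) = 6 (v(J) = -4 + 10 = 6)
S(x) = √(x + 1/x)
(2786*(-5))/S(v(N(6))) = (2786*(-5))/(√(6 + 1/6)) = -13930/√(6 + ⅙) = -13930*√222/37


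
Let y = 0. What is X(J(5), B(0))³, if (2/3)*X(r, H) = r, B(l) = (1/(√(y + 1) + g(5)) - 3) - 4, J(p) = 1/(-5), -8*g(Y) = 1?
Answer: -27/1000 ≈ -0.027000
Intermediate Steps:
g(Y) = -⅛ (g(Y) = -⅛*1 = -⅛)
J(p) = -⅕
B(l) = -41/7 (B(l) = (1/(√(0 + 1) - ⅛) - 3) - 4 = (1/(√1 - ⅛) - 3) - 4 = (1/(1 - ⅛) - 3) - 4 = (1/(7/8) - 3) - 4 = (8/7 - 3) - 4 = -13/7 - 4 = -41/7)
X(r, H) = 3*r/2
X(J(5), B(0))³ = ((3/2)*(-⅕))³ = (-3/10)³ = -27/1000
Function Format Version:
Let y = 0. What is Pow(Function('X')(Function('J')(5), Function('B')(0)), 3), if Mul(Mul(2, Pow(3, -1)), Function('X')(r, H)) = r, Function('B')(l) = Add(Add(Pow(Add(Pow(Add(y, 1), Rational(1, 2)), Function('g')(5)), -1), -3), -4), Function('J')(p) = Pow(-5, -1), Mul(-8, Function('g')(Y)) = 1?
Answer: Rational(-27, 1000) ≈ -0.027000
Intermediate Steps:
Function('g')(Y) = Rational(-1, 8) (Function('g')(Y) = Mul(Rational(-1, 8), 1) = Rational(-1, 8))
Function('J')(p) = Rational(-1, 5)
Function('B')(l) = Rational(-41, 7) (Function('B')(l) = Add(Add(Pow(Add(Pow(Add(0, 1), Rational(1, 2)), Rational(-1, 8)), -1), -3), -4) = Add(Add(Pow(Add(Pow(1, Rational(1, 2)), Rational(-1, 8)), -1), -3), -4) = Add(Add(Pow(Add(1, Rational(-1, 8)), -1), -3), -4) = Add(Add(Pow(Rational(7, 8), -1), -3), -4) = Add(Add(Rational(8, 7), -3), -4) = Add(Rational(-13, 7), -4) = Rational(-41, 7))
Function('X')(r, H) = Mul(Rational(3, 2), r)
Pow(Function('X')(Function('J')(5), Function('B')(0)), 3) = Pow(Mul(Rational(3, 2), Rational(-1, 5)), 3) = Pow(Rational(-3, 10), 3) = Rational(-27, 1000)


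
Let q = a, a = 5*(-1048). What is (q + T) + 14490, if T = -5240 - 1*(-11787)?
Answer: 15797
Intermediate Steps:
T = 6547 (T = -5240 + 11787 = 6547)
a = -5240
q = -5240
(q + T) + 14490 = (-5240 + 6547) + 14490 = 1307 + 14490 = 15797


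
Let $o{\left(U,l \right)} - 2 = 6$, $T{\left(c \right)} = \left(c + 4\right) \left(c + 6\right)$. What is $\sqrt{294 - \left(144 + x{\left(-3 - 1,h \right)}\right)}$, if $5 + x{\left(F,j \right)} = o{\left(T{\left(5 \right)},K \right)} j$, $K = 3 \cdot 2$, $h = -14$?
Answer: $\sqrt{267} \approx 16.34$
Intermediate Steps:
$T{\left(c \right)} = \left(4 + c\right) \left(6 + c\right)$
$K = 6$
$o{\left(U,l \right)} = 8$ ($o{\left(U,l \right)} = 2 + 6 = 8$)
$x{\left(F,j \right)} = -5 + 8 j$
$\sqrt{294 - \left(144 + x{\left(-3 - 1,h \right)}\right)} = \sqrt{294 - \left(139 - 112\right)} = \sqrt{294 - 27} = \sqrt{267}$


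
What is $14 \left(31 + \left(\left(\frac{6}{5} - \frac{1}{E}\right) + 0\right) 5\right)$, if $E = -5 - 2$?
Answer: $528$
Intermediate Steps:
$E = -7$
$14 \left(31 + \left(\left(\frac{6}{5} - \frac{1}{E}\right) + 0\right) 5\right) = 14 \left(31 + \left(\left(\frac{6}{5} - \frac{1}{-7}\right) + 0\right) 5\right) = 14 \left(31 + \left(\left(6 \cdot \frac{1}{5} - - \frac{1}{7}\right) + 0\right) 5\right) = 14 \left(31 + \left(\left(\frac{6}{5} + \frac{1}{7}\right) + 0\right) 5\right) = 14 \left(31 + \left(\frac{47}{35} + 0\right) 5\right) = 14 \left(31 + \frac{47}{35} \cdot 5\right) = 14 \left(31 + \frac{47}{7}\right) = 14 \cdot \frac{264}{7} = 528$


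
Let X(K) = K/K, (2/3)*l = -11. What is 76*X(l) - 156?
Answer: -80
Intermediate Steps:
l = -33/2 (l = (3/2)*(-11) = -33/2 ≈ -16.500)
X(K) = 1
76*X(l) - 156 = 76*1 - 156 = 76 - 156 = -80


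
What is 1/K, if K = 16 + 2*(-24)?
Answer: -1/32 ≈ -0.031250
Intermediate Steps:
K = -32 (K = 16 - 48 = -32)
1/K = 1/(-32) = -1/32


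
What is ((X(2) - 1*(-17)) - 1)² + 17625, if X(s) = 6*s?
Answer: 18409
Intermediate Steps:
((X(2) - 1*(-17)) - 1)² + 17625 = ((6*2 - 1*(-17)) - 1)² + 17625 = ((12 + 17) - 1)² + 17625 = (29 - 1)² + 17625 = 28² + 17625 = 784 + 17625 = 18409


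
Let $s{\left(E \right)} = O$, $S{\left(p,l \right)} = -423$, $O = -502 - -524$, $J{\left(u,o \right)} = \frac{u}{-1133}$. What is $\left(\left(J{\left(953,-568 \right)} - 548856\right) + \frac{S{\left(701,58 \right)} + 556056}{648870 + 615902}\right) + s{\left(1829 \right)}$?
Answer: $- \frac{786472385131311}{1432986676} \approx -5.4883 \cdot 10^{5}$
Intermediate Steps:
$J{\left(u,o \right)} = - \frac{u}{1133}$ ($J{\left(u,o \right)} = u \left(- \frac{1}{1133}\right) = - \frac{u}{1133}$)
$O = 22$ ($O = -502 + 524 = 22$)
$s{\left(E \right)} = 22$
$\left(\left(J{\left(953,-568 \right)} - 548856\right) + \frac{S{\left(701,58 \right)} + 556056}{648870 + 615902}\right) + s{\left(1829 \right)} = \left(\left(\left(- \frac{1}{1133}\right) 953 - 548856\right) + \frac{-423 + 556056}{648870 + 615902}\right) + 22 = \left(\left(- \frac{953}{1133} - 548856\right) + \frac{555633}{1264772}\right) + 22 = \left(\left(- \frac{953}{1133} - 548856\right) + 555633 \cdot \frac{1}{1264772}\right) + 22 = \left(- \frac{621854801}{1133} + \frac{555633}{1264772}\right) + 22 = - \frac{786503910838183}{1432986676} + 22 = - \frac{786472385131311}{1432986676}$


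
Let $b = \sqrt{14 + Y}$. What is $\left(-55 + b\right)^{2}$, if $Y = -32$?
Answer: $3007 - 330 i \sqrt{2} \approx 3007.0 - 466.69 i$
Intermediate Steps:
$b = 3 i \sqrt{2}$ ($b = \sqrt{14 - 32} = \sqrt{-18} = 3 i \sqrt{2} \approx 4.2426 i$)
$\left(-55 + b\right)^{2} = \left(-55 + 3 i \sqrt{2}\right)^{2}$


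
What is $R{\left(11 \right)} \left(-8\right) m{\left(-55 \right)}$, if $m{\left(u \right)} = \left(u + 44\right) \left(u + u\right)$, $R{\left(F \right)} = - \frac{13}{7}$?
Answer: $\frac{125840}{7} \approx 17977.0$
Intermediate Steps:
$R{\left(F \right)} = - \frac{13}{7}$ ($R{\left(F \right)} = \left(-13\right) \frac{1}{7} = - \frac{13}{7}$)
$m{\left(u \right)} = 2 u \left(44 + u\right)$ ($m{\left(u \right)} = \left(44 + u\right) 2 u = 2 u \left(44 + u\right)$)
$R{\left(11 \right)} \left(-8\right) m{\left(-55 \right)} = \left(- \frac{13}{7}\right) \left(-8\right) 2 \left(-55\right) \left(44 - 55\right) = \frac{104 \cdot 2 \left(-55\right) \left(-11\right)}{7} = \frac{104}{7} \cdot 1210 = \frac{125840}{7}$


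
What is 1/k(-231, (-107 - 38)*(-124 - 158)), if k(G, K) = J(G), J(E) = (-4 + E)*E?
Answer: 1/54285 ≈ 1.8421e-5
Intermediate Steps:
J(E) = E*(-4 + E)
k(G, K) = G*(-4 + G)
1/k(-231, (-107 - 38)*(-124 - 158)) = 1/(-231*(-4 - 231)) = 1/(-231*(-235)) = 1/54285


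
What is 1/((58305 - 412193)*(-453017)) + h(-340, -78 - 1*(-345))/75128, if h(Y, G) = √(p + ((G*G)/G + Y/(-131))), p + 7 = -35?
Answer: 1/160317280096 + √3905765/9841768 ≈ 0.00020081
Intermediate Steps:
p = -42 (p = -7 - 35 = -42)
h(Y, G) = √(-42 + G - Y/131) (h(Y, G) = √(-42 + ((G*G)/G + Y/(-131))) = √(-42 + (G²/G + Y*(-1/131))) = √(-42 + (G - Y/131)) = √(-42 + G - Y/131))
1/((58305 - 412193)*(-453017)) + h(-340, -78 - 1*(-345))/75128 = 1/((58305 - 412193)*(-453017)) + (√(-720762 - 131*(-340) + 17161*(-78 - 1*(-345)))/131)/75128 = -1/453017/(-353888) + (√(-720762 + 44540 + 17161*(-78 + 345))/131)*(1/75128) = -1/353888*(-1/453017) + (√(-720762 + 44540 + 17161*267)/131)*(1/75128) = 1/160317280096 + (√(-720762 + 44540 + 4581987)/131)*(1/75128) = 1/160317280096 + (√3905765/131)*(1/75128) = 1/160317280096 + √3905765/9841768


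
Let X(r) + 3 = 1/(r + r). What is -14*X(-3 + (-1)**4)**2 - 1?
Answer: -1191/8 ≈ -148.88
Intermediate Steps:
X(r) = -3 + 1/(2*r) (X(r) = -3 + 1/(r + r) = -3 + 1/(2*r))
-14*X(-3 + (-1)**4)**2 - 1 = -14*(-3 + 1/(2*(-3 + (-1)**4)))**2 - 1 = -14*(-3 + 1/(2*(-3 + 1)))**2 - 1 = -14*(-3 + (1/2)/(-2))**2 - 1 = -14*(-3 + (1/2)*(-1/2))**2 - 1 = -14*(-3 - 1/4)**2 - 1 = -14*(-13/4)**2 - 1 = -14*169/16 - 1 = -1183/8 - 1 = -1191/8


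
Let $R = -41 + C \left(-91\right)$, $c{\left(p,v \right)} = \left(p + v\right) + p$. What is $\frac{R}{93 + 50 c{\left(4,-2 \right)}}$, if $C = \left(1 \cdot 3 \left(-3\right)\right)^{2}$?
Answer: $- \frac{7412}{393} \approx -18.86$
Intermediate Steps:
$c{\left(p,v \right)} = v + 2 p$
$C = 81$ ($C = \left(3 \left(-3\right)\right)^{2} = \left(-9\right)^{2} = 81$)
$R = -7412$ ($R = -41 + 81 \left(-91\right) = -41 - 7371 = -7412$)
$\frac{R}{93 + 50 c{\left(4,-2 \right)}} = - \frac{7412}{93 + 50 \left(-2 + 2 \cdot 4\right)} = - \frac{7412}{93 + 50 \left(-2 + 8\right)} = - \frac{7412}{93 + 50 \cdot 6} = - \frac{7412}{93 + 300} = - \frac{7412}{393}$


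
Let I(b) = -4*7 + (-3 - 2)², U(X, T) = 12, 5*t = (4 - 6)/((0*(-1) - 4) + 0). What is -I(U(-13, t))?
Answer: 3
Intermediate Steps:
t = ⅒ (t = ((4 - 6)/((0*(-1) - 4) + 0))/5 = (-2/((0 - 4) + 0))/5 = (-2/(-4 + 0))/5 = (-2/(-4))/5 = (-2*(-¼))/5 = (⅕)*(½) = ⅒ ≈ 0.10000)
I(b) = -3 (I(b) = -28 + (-5)² = -28 + 25 = -3)
-I(U(-13, t)) = -1*(-3) = 3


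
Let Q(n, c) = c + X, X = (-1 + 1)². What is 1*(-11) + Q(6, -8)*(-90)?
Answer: 709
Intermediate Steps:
X = 0 (X = 0² = 0)
Q(n, c) = c (Q(n, c) = c + 0 = c)
1*(-11) + Q(6, -8)*(-90) = 1*(-11) - 8*(-90) = -11 + 720 = 709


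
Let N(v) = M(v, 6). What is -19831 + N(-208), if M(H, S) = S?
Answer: -19825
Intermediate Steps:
N(v) = 6
-19831 + N(-208) = -19831 + 6 = -19825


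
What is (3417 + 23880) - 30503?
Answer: -3206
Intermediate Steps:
(3417 + 23880) - 30503 = 27297 - 30503 = -3206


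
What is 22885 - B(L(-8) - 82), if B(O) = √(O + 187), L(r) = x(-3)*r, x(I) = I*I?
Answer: 22885 - √33 ≈ 22879.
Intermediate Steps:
x(I) = I²
L(r) = 9*r (L(r) = (-3)²*r = 9*r)
B(O) = √(187 + O)
22885 - B(L(-8) - 82) = 22885 - √(187 + (9*(-8) - 82)) = 22885 - √(187 + (-72 - 82)) = 22885 - √(187 - 154) = 22885 - √33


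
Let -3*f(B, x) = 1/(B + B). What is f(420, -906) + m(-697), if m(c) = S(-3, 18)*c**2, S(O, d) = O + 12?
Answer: 11018148119/2520 ≈ 4.3723e+6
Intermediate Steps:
S(O, d) = 12 + O
f(B, x) = -1/(6*B) (f(B, x) = -1/(3*(B + B)) = -1/(2*B)/3 = -1/(6*B))
m(c) = 9*c**2 (m(c) = (12 - 3)*c**2 = 9*c**2)
f(420, -906) + m(-697) = -1/6/420 + 9*(-697)**2 = -1/6*1/420 + 9*485809 = -1/2520 + 4372281 = 11018148119/2520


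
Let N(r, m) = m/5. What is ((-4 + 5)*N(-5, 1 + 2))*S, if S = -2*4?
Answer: -24/5 ≈ -4.8000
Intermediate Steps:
N(r, m) = m/5 (N(r, m) = m*(1/5) = m/5)
S = -8
((-4 + 5)*N(-5, 1 + 2))*S = ((-4 + 5)*((1 + 2)/5))*(-8) = (1*((1/5)*3))*(-8) = (1*(3/5))*(-8) = (3/5)*(-8) = -24/5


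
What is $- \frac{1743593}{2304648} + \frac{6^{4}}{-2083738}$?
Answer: $- \frac{1818088907221}{2401141307112} \approx -0.75718$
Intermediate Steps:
$- \frac{1743593}{2304648} + \frac{6^{4}}{-2083738} = \left(-1743593\right) \frac{1}{2304648} + 1296 \left(- \frac{1}{2083738}\right) = - \frac{1743593}{2304648} - \frac{648}{1041869} = - \frac{1818088907221}{2401141307112}$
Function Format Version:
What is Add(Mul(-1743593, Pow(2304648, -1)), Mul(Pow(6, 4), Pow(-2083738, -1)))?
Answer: Rational(-1818088907221, 2401141307112) ≈ -0.75718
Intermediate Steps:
Add(Mul(-1743593, Pow(2304648, -1)), Mul(Pow(6, 4), Pow(-2083738, -1))) = Add(Mul(-1743593, Rational(1, 2304648)), Mul(1296, Rational(-1, 2083738))) = Add(Rational(-1743593, 2304648), Rational(-648, 1041869)) = Rational(-1818088907221, 2401141307112)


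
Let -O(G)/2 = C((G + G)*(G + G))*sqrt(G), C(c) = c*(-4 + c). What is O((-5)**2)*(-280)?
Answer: 17472000000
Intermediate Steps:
O(G) = -8*G**(5/2)*(-4 + 4*G**2) (O(G) = -2*((G + G)*(G + G))*(-4 + (G + G)*(G + G))*sqrt(G) = -2*((2*G)*(2*G))*(-4 + (2*G)*(2*G))*sqrt(G) = -2*(4*G**2)*(-4 + 4*G**2)*sqrt(G) = -2*4*G**2*(-4 + 4*G**2)*sqrt(G) = -8*G**(5/2)*(-4 + 4*G**2))
O((-5)**2)*(-280) = (32*((-5)**2)**(5/2)*(1 - ((-5)**2)**2))*(-280) = (32*25**(5/2)*(1 - 1*25**2))*(-280) = (32*3125*(1 - 1*625))*(-280) = (32*3125*(1 - 625))*(-280) = (32*3125*(-624))*(-280) = -62400000*(-280) = 17472000000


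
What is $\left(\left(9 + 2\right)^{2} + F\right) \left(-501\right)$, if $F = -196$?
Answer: $37575$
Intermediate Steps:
$\left(\left(9 + 2\right)^{2} + F\right) \left(-501\right) = \left(\left(9 + 2\right)^{2} - 196\right) \left(-501\right) = \left(11^{2} - 196\right) \left(-501\right) = \left(121 - 196\right) \left(-501\right) = \left(-75\right) \left(-501\right) = 37575$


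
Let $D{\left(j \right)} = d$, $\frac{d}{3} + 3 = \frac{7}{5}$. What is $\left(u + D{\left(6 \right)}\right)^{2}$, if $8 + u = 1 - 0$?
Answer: $\frac{3481}{25} \approx 139.24$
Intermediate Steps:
$d = - \frac{24}{5}$ ($d = -9 + 3 \cdot \frac{7}{5} = -9 + \frac{21}{5} = - \frac{24}{5} \approx -4.8$)
$D{\left(j \right)} = - \frac{24}{5}$
$u = -7$ ($u = -8 + \left(1 - 0\right) = -8 + \left(1 + 0\right) = -8 + 1 = -7$)
$\left(u + D{\left(6 \right)}\right)^{2} = \left(-7 - \frac{24}{5}\right)^{2} = \left(- \frac{59}{5}\right)^{2} = \frac{3481}{25}$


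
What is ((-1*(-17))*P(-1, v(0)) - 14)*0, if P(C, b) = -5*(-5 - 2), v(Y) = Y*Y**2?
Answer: 0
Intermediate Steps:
v(Y) = Y**3
P(C, b) = 35 (P(C, b) = -5*(-7) = 35)
((-1*(-17))*P(-1, v(0)) - 14)*0 = (-1*(-17)*35 - 14)*0 = (17*35 - 14)*0 = (595 - 14)*0 = 581*0 = 0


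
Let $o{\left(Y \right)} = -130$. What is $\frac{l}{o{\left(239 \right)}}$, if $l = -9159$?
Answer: $\frac{9159}{130} \approx 70.454$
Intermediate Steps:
$\frac{l}{o{\left(239 \right)}} = - \frac{9159}{-130} = \left(-9159\right) \left(- \frac{1}{130}\right) = \frac{9159}{130}$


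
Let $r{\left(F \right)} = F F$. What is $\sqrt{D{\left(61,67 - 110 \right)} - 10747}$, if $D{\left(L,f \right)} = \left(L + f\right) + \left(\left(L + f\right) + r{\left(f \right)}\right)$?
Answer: $i \sqrt{8862} \approx 94.138 i$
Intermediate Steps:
$r{\left(F \right)} = F^{2}$
$D{\left(L,f \right)} = f^{2} + 2 L + 2 f$ ($D{\left(L,f \right)} = \left(L + f\right) + \left(\left(L + f\right) + f^{2}\right) = \left(L + f\right) + \left(L + f + f^{2}\right) = f^{2} + 2 L + 2 f$)
$\sqrt{D{\left(61,67 - 110 \right)} - 10747} = \sqrt{\left(\left(67 - 110\right)^{2} + 2 \cdot 61 + 2 \left(67 - 110\right)\right) - 10747} = \sqrt{\left(\left(-43\right)^{2} + 122 + 2 \left(-43\right)\right) - 10747} = \sqrt{\left(1849 + 122 - 86\right) - 10747} = \sqrt{1885 - 10747} = \sqrt{-8862} = i \sqrt{8862}$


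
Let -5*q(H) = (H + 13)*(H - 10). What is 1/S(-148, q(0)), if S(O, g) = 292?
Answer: 1/292 ≈ 0.0034247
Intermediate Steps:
q(H) = -(-10 + H)*(13 + H)/5 (q(H) = -(H + 13)*(H - 10)/5 = -(13 + H)*(-10 + H)/5 = -(-10 + H)*(13 + H)/5)
1/S(-148, q(0)) = 1/292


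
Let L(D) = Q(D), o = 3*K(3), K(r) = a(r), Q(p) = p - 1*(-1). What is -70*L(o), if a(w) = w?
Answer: -700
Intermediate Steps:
Q(p) = 1 + p (Q(p) = p + 1 = 1 + p)
K(r) = r
o = 9 (o = 3*3 = 9)
L(D) = 1 + D
-70*L(o) = -70*(1 + 9) = -70*10 = -700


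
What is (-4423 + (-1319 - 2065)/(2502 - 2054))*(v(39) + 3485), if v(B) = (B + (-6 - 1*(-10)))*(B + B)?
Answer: -242404447/8 ≈ -3.0301e+7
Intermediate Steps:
v(B) = 2*B*(4 + B) (v(B) = (B + (-6 + 10))*(2*B) = (B + 4)*(2*B) = (4 + B)*(2*B) = 2*B*(4 + B))
(-4423 + (-1319 - 2065)/(2502 - 2054))*(v(39) + 3485) = (-4423 + (-1319 - 2065)/(2502 - 2054))*(2*39*(4 + 39) + 3485) = (-4423 - 3384/448)*(2*39*43 + 3485) = (-4423 - 3384*1/448)*(3354 + 3485) = (-4423 - 423/56)*6839 = -248111/56*6839 = -242404447/8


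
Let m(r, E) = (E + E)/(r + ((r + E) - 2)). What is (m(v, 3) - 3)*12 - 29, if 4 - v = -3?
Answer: -301/5 ≈ -60.200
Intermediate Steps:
v = 7 (v = 4 - 1*(-3) = 4 + 3 = 7)
m(r, E) = 2*E/(-2 + E + 2*r) (m(r, E) = (2*E)/(r + ((E + r) - 2)) = (2*E)/(r + (-2 + E + r)) = (2*E)/(-2 + E + 2*r) = 2*E/(-2 + E + 2*r))
(m(v, 3) - 3)*12 - 29 = (2*3/(-2 + 3 + 2*7) - 3)*12 - 29 = (2*3/(-2 + 3 + 14) - 3)*12 - 29 = (2*3/15 - 3)*12 - 29 = (2*3*(1/15) - 3)*12 - 29 = (⅖ - 3)*12 - 29 = -13/5*12 - 29 = -156/5 - 29 = -301/5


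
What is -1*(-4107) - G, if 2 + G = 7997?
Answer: -3888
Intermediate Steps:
G = 7995 (G = -2 + 7997 = 7995)
-1*(-4107) - G = -1*(-4107) - 1*7995 = 4107 - 7995 = -3888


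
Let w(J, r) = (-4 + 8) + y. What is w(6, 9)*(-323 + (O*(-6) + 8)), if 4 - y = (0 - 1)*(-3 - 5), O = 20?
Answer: 0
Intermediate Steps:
y = -4 (y = 4 - (0 - 1)*(-3 - 5) = 4 - (-1)*(-8) = 4 - 1*8 = 4 - 8 = -4)
w(J, r) = 0 (w(J, r) = (-4 + 8) - 4 = 4 - 4 = 0)
w(6, 9)*(-323 + (O*(-6) + 8)) = 0*(-323 + (20*(-6) + 8)) = 0*(-323 + (-120 + 8)) = 0*(-323 - 112) = 0*(-435) = 0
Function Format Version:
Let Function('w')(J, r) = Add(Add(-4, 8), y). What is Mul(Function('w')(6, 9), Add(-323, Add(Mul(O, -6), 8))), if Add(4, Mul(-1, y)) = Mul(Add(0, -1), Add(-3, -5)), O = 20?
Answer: 0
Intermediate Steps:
y = -4 (y = Add(4, Mul(-1, Mul(Add(0, -1), Add(-3, -5)))) = Add(4, Mul(-1, Mul(-1, -8))) = Add(4, Mul(-1, 8)) = Add(4, -8) = -4)
Function('w')(J, r) = 0 (Function('w')(J, r) = Add(Add(-4, 8), -4) = Add(4, -4) = 0)
Mul(Function('w')(6, 9), Add(-323, Add(Mul(O, -6), 8))) = Mul(0, Add(-323, Add(Mul(20, -6), 8))) = Mul(0, Add(-323, Add(-120, 8))) = Mul(0, Add(-323, -112)) = Mul(0, -435) = 0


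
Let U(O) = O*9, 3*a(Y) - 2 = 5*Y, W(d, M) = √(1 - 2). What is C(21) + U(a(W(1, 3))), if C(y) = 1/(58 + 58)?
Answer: 697/116 + 15*I ≈ 6.0086 + 15.0*I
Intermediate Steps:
W(d, M) = I (W(d, M) = √(-1) = I)
a(Y) = ⅔ + 5*Y/3 (a(Y) = ⅔ + (5*Y)/3 = ⅔ + 5*Y/3)
U(O) = 9*O
C(y) = 1/116
C(21) + U(a(W(1, 3))) = 1/116 + 9*(⅔ + 5*I/3) = 1/116 + (6 + 15*I) = 697/116 + 15*I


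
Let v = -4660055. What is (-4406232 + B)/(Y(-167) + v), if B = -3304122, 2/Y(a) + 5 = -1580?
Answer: 12220911090/7386187177 ≈ 1.6546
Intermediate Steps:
Y(a) = -2/1585 (Y(a) = 2/(-5 - 1580) = 2/(-1585) = 2*(-1/1585) = -2/1585)
(-4406232 + B)/(Y(-167) + v) = (-4406232 - 3304122)/(-2/1585 - 4660055) = -7710354/(-7386187177/1585) = -7710354*(-1585/7386187177) = 12220911090/7386187177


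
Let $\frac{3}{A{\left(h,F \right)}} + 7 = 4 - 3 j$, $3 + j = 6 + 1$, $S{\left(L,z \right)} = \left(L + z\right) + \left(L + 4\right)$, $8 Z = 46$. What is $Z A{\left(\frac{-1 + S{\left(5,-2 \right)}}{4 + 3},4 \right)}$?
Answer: $- \frac{23}{20} \approx -1.15$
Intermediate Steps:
$Z = \frac{23}{4}$ ($Z = \frac{1}{8} \cdot 46 = \frac{23}{4} \approx 5.75$)
$S{\left(L,z \right)} = 4 + z + 2 L$ ($S{\left(L,z \right)} = \left(L + z\right) + \left(4 + L\right) = 4 + z + 2 L$)
$j = 4$ ($j = -3 + \left(6 + 1\right) = -3 + 7 = 4$)
$A{\left(h,F \right)} = - \frac{1}{5}$ ($A{\left(h,F \right)} = \frac{3}{-7 + \left(4 - 12\right)} = \frac{3}{-7 - 8} = \frac{3}{-15} = 3 \left(- \frac{1}{15}\right) = - \frac{1}{5}$)
$Z A{\left(\frac{-1 + S{\left(5,-2 \right)}}{4 + 3},4 \right)} = \frac{23}{4} \left(- \frac{1}{5}\right) = - \frac{23}{20}$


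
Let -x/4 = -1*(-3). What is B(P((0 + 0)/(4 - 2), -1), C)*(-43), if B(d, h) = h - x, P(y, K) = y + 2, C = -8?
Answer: -172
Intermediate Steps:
P(y, K) = 2 + y
x = -12 (x = -(-4)*(-3) = -4*3 = -12)
B(d, h) = 12 + h (B(d, h) = h - 1*(-12) = h + 12 = 12 + h)
B(P((0 + 0)/(4 - 2), -1), C)*(-43) = (12 - 8)*(-43) = 4*(-43) = -172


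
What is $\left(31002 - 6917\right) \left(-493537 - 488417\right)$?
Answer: $-23650362090$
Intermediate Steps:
$\left(31002 - 6917\right) \left(-493537 - 488417\right) = 24085 \left(-981954\right) = -23650362090$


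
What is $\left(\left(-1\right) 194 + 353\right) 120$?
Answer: $19080$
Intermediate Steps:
$\left(\left(-1\right) 194 + 353\right) 120 = \left(-194 + 353\right) 120 = 159 \cdot 120 = 19080$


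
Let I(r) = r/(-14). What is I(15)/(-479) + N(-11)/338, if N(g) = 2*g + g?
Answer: -54057/566657 ≈ -0.095396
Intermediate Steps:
I(r) = -r/14 (I(r) = r*(-1/14) = -r/14)
N(g) = 3*g
I(15)/(-479) + N(-11)/338 = -1/14*15/(-479) + (3*(-11))/338 = -15/14*(-1/479) - 33*1/338 = 15/6706 - 33/338 = -54057/566657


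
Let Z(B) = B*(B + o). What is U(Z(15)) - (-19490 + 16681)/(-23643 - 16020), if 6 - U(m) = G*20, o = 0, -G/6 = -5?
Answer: -23562631/39663 ≈ -594.07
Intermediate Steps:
G = 30 (G = -6*(-5) = 30)
Z(B) = B**2 (Z(B) = B*(B + 0) = B*B = B**2)
U(m) = -594 (U(m) = 6 - 30*20 = 6 - 1*600 = 6 - 600 = -594)
U(Z(15)) - (-19490 + 16681)/(-23643 - 16020) = -594 - (-19490 + 16681)/(-23643 - 16020) = -594 - (-2809)/(-39663) = -594 - (-2809)*(-1)/39663 = -594 - 1*2809/39663 = -594 - 2809/39663 = -23562631/39663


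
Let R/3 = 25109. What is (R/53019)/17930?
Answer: 25109/316876890 ≈ 7.9239e-5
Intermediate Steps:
R = 75327 (R = 3*25109 = 75327)
(R/53019)/17930 = (75327/53019)/17930 = (75327*(1/53019))*(1/17930) = (25109/17673)*(1/17930) = 25109/316876890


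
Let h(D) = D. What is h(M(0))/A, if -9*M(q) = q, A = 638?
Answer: 0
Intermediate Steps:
M(q) = -q/9
h(M(0))/A = -⅑*0/638 = 0*(1/638) = 0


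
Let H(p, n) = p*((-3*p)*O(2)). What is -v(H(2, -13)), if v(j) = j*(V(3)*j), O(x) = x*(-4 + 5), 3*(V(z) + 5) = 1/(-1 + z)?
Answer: 2784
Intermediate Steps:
V(z) = -5 + 1/(3*(-1 + z))
O(x) = x (O(x) = x*1 = x)
H(p, n) = -6*p² (H(p, n) = p*(-3*p*2) = p*(-6*p) = -6*p²)
v(j) = -29*j²/6 (v(j) = j*(((16 - 15*3)/(3*(-1 + 3)))*j) = j*(((⅓)*(16 - 45)/2)*j) = j*(((⅓)*(½)*(-29))*j) = j*(-29*j/6) = -29*j²/6)
-v(H(2, -13)) = -(-29)*(-6*2²)²/6 = -(-29)*(-6*4)²/6 = -(-29)*(-24)²/6 = -(-29)*576/6 = -1*(-2784) = 2784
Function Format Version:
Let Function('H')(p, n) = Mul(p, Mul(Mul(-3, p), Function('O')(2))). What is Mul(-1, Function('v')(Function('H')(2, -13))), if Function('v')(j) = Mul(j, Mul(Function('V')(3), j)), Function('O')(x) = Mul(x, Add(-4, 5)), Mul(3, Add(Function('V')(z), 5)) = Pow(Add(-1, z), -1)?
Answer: 2784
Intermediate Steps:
Function('V')(z) = Add(-5, Mul(Rational(1, 3), Pow(Add(-1, z), -1)))
Function('O')(x) = x (Function('O')(x) = Mul(x, 1) = x)
Function('H')(p, n) = Mul(-6, Pow(p, 2)) (Function('H')(p, n) = Mul(p, Mul(Mul(-3, p), 2)) = Mul(p, Mul(-6, p)) = Mul(-6, Pow(p, 2)))
Function('v')(j) = Mul(Rational(-29, 6), Pow(j, 2)) (Function('v')(j) = Mul(j, Mul(Mul(Rational(1, 3), Pow(Add(-1, 3), -1), Add(16, Mul(-15, 3))), j)) = Mul(j, Mul(Mul(Rational(1, 3), Pow(2, -1), Add(16, -45)), j)) = Mul(j, Mul(Mul(Rational(1, 3), Rational(1, 2), -29), j)) = Mul(j, Mul(Rational(-29, 6), j)) = Mul(Rational(-29, 6), Pow(j, 2)))
Mul(-1, Function('v')(Function('H')(2, -13))) = Mul(-1, Mul(Rational(-29, 6), Pow(Mul(-6, Pow(2, 2)), 2))) = Mul(-1, Mul(Rational(-29, 6), Pow(Mul(-6, 4), 2))) = Mul(-1, Mul(Rational(-29, 6), Pow(-24, 2))) = Mul(-1, Mul(Rational(-29, 6), 576)) = Mul(-1, -2784) = 2784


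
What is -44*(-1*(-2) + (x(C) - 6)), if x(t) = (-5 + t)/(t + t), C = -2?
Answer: 99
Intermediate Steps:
x(t) = (-5 + t)/(2*t) (x(t) = (-5 + t)/((2*t)) = (-5 + t)*(1/(2*t)) = (-5 + t)/(2*t))
-44*(-1*(-2) + (x(C) - 6)) = -44*(-1*(-2) + ((1/2)*(-5 - 2)/(-2) - 6)) = -44*(2 + ((1/2)*(-1/2)*(-7) - 6)) = -44*(2 + (7/4 - 6)) = -44*(2 - 17/4) = -44*(-9/4) = 99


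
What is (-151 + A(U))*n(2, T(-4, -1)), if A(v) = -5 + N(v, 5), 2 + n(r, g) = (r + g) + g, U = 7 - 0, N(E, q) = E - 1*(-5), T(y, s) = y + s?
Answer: 1440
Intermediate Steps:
T(y, s) = s + y
N(E, q) = 5 + E (N(E, q) = E + 5 = 5 + E)
U = 7 (U = 7 - 1*0 = 7 + 0 = 7)
n(r, g) = -2 + r + 2*g (n(r, g) = -2 + ((r + g) + g) = -2 + ((g + r) + g) = -2 + (r + 2*g) = -2 + r + 2*g)
A(v) = v (A(v) = -5 + (5 + v) = v)
(-151 + A(U))*n(2, T(-4, -1)) = (-151 + 7)*(-2 + 2 + 2*(-1 - 4)) = -144*(-2 + 2 + 2*(-5)) = -144*(-2 + 2 - 10) = -144*(-10) = 1440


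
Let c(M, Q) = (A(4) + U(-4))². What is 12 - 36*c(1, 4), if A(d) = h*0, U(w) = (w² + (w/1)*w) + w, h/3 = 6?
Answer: -28212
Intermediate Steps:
h = 18 (h = 3*6 = 18)
U(w) = w + 2*w² (U(w) = (w² + (w*1)*w) + w = (w² + w*w) + w = (w² + w²) + w = 2*w² + w = w + 2*w²)
A(d) = 0 (A(d) = 18*0 = 0)
c(M, Q) = 784 (c(M, Q) = (0 - 4*(1 + 2*(-4)))² = (0 - 4*(1 - 8))² = (0 - 4*(-7))² = (0 + 28)² = 28² = 784)
12 - 36*c(1, 4) = 12 - 36*784 = 12 - 28224 = -28212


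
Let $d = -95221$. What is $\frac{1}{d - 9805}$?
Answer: $- \frac{1}{105026} \approx -9.5214 \cdot 10^{-6}$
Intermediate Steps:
$\frac{1}{d - 9805} = \frac{1}{-95221 - 9805} = \frac{1}{-105026} = - \frac{1}{105026}$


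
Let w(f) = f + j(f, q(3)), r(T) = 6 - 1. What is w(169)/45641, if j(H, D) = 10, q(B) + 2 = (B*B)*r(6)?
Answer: 179/45641 ≈ 0.0039219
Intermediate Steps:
r(T) = 5
q(B) = -2 + 5*B**2 (q(B) = -2 + (B*B)*5 = -2 + B**2*5 = -2 + 5*B**2)
w(f) = 10 + f (w(f) = f + 10 = 10 + f)
w(169)/45641 = (10 + 169)/45641 = 179*(1/45641) = 179/45641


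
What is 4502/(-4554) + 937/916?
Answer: 71633/2085732 ≈ 0.034344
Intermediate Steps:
4502/(-4554) + 937/916 = 4502*(-1/4554) + 937*(1/916) = -2251/2277 + 937/916 = 71633/2085732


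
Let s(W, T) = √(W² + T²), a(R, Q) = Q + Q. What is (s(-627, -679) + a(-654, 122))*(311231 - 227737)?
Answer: 20372536 + 83494*√854170 ≈ 9.7539e+7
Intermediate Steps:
a(R, Q) = 2*Q
s(W, T) = √(T² + W²)
(s(-627, -679) + a(-654, 122))*(311231 - 227737) = (√((-679)² + (-627)²) + 2*122)*(311231 - 227737) = (√(461041 + 393129) + 244)*83494 = (√854170 + 244)*83494 = (244 + √854170)*83494 = 20372536 + 83494*√854170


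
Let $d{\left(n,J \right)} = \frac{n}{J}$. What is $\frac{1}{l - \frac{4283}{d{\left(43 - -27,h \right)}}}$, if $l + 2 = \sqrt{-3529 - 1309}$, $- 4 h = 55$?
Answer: $\frac{2632056}{2224265969} - \frac{3136 i \sqrt{4838}}{2224265969} \approx 0.0011833 - 9.8067 \cdot 10^{-5} i$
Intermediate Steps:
$h = - \frac{55}{4}$ ($h = \left(- \frac{1}{4}\right) 55 = - \frac{55}{4} \approx -13.75$)
$l = -2 + i \sqrt{4838}$ ($l = -2 + \sqrt{-3529 - 1309} = -2 + \sqrt{-4838} = -2 + i \sqrt{4838} \approx -2.0 + 69.556 i$)
$\frac{1}{l - \frac{4283}{d{\left(43 - -27,h \right)}}} = \frac{1}{\left(-2 + i \sqrt{4838}\right) - \frac{4283}{\left(43 - -27\right) \frac{1}{- \frac{55}{4}}}} = \frac{1}{\left(-2 + i \sqrt{4838}\right) - \frac{4283}{\left(43 + 27\right) \left(- \frac{4}{55}\right)}} = \frac{1}{\left(-2 + i \sqrt{4838}\right) - \frac{4283}{70 \left(- \frac{4}{55}\right)}} = \frac{1}{\left(-2 + i \sqrt{4838}\right) - \frac{4283}{- \frac{56}{11}}} = \frac{1}{\left(-2 + i \sqrt{4838}\right) - - \frac{47113}{56}} = \frac{1}{\left(-2 + i \sqrt{4838}\right) + \frac{47113}{56}} = \frac{1}{\frac{47001}{56} + i \sqrt{4838}}$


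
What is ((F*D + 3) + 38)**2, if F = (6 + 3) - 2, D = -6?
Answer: 1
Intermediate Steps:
F = 7 (F = 9 - 2 = 7)
((F*D + 3) + 38)**2 = ((7*(-6) + 3) + 38)**2 = ((-42 + 3) + 38)**2 = (-39 + 38)**2 = (-1)**2 = 1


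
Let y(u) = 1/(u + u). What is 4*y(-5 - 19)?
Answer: -1/12 ≈ -0.083333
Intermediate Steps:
y(u) = 1/(2*u)
4*y(-5 - 19) = 4*(1/(2*(-5 - 19))) = 4*((½)/(-24)) = 4*((½)*(-1/24)) = 4*(-1/48) = -1/12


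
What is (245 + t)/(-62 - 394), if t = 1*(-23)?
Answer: -37/76 ≈ -0.48684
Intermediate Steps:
t = -23
(245 + t)/(-62 - 394) = (245 - 23)/(-62 - 394) = 222/(-456) = 222*(-1/456) = -37/76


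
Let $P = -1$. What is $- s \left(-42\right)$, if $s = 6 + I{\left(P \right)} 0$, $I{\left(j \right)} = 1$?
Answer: $252$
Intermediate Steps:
$s = 6$ ($s = 6 + 1 \cdot 0 = 6 + 0 = 6$)
$- s \left(-42\right) = \left(-1\right) 6 \left(-42\right) = \left(-6\right) \left(-42\right) = 252$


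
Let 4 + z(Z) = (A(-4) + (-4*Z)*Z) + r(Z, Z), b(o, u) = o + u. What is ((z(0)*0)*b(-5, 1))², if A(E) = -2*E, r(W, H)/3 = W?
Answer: 0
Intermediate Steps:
r(W, H) = 3*W
z(Z) = 4 - 4*Z² + 3*Z (z(Z) = -4 + ((-2*(-4) + (-4*Z)*Z) + 3*Z) = -4 + ((8 - 4*Z²) + 3*Z) = -4 + (8 - 4*Z² + 3*Z) = 4 - 4*Z² + 3*Z)
((z(0)*0)*b(-5, 1))² = (((4 - 4*0² + 3*0)*0)*(-5 + 1))² = (((4 - 4*0 + 0)*0)*(-4))² = (((4 + 0 + 0)*0)*(-4))² = ((4*0)*(-4))² = (0*(-4))² = 0² = 0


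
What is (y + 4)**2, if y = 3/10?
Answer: 1849/100 ≈ 18.490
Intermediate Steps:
y = 3/10 (y = 3*(1/10) = 3/10 ≈ 0.30000)
(y + 4)**2 = (3/10 + 4)**2 = (43/10)**2 = 1849/100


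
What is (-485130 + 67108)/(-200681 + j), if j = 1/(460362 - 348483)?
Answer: 23383941669/11225994799 ≈ 2.0830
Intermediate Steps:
j = 1/111879 ≈ 8.9382e-6
(-485130 + 67108)/(-200681 + j) = (-485130 + 67108)/(-200681 + 1/111879) = -418022/(-22451989598/111879) = -418022*(-111879/22451989598) = 23383941669/11225994799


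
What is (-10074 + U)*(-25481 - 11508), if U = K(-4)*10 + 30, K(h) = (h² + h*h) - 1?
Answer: 360050926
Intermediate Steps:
K(h) = -1 + 2*h² (K(h) = (h² + h²) - 1 = 2*h² - 1 = -1 + 2*h²)
U = 340 (U = (-1 + 2*(-4)²)*10 + 30 = (-1 + 2*16)*10 + 30 = (-1 + 32)*10 + 30 = 31*10 + 30 = 310 + 30 = 340)
(-10074 + U)*(-25481 - 11508) = (-10074 + 340)*(-25481 - 11508) = -9734*(-36989) = 360050926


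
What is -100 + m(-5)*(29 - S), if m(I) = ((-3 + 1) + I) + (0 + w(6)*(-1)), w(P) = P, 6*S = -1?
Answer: -2875/6 ≈ -479.17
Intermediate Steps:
S = -1/6 (S = (1/6)*(-1) = -1/6 ≈ -0.16667)
m(I) = -8 + I (m(I) = ((-3 + 1) + I) + (0 + 6*(-1)) = (-2 + I) + (0 - 6) = (-2 + I) - 6 = -8 + I)
-100 + m(-5)*(29 - S) = -100 + (-8 - 5)*(29 - 1*(-1/6)) = -100 - 13*(29 + 1/6) = -100 - 13*175/6 = -100 - 2275/6 = -2875/6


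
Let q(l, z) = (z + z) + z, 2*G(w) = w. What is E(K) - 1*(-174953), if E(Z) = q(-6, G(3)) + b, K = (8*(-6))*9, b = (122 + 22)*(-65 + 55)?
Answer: 347035/2 ≈ 1.7352e+5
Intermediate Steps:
G(w) = w/2
b = -1440 (b = 144*(-10) = -1440)
K = -432 (K = -48*9 = -432)
q(l, z) = 3*z (q(l, z) = 2*z + z = 3*z)
E(Z) = -2871/2 (E(Z) = 3*((½)*3) - 1440 = 3*(3/2) - 1440 = 9/2 - 1440 = -2871/2)
E(K) - 1*(-174953) = -2871/2 - 1*(-174953) = -2871/2 + 174953 = 347035/2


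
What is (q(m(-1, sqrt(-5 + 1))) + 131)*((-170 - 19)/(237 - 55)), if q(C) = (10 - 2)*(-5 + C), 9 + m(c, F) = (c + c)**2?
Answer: -1377/26 ≈ -52.962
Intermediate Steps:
m(c, F) = -9 + 4*c**2 (m(c, F) = -9 + (c + c)**2 = -9 + (2*c)**2 = -9 + 4*c**2)
q(C) = -40 + 8*C (q(C) = 8*(-5 + C) = -40 + 8*C)
(q(m(-1, sqrt(-5 + 1))) + 131)*((-170 - 19)/(237 - 55)) = ((-40 + 8*(-9 + 4*(-1)**2)) + 131)*((-170 - 19)/(237 - 55)) = ((-40 + 8*(-9 + 4*1)) + 131)*(-189/182) = ((-40 + 8*(-9 + 4)) + 131)*(-189*1/182) = ((-40 + 8*(-5)) + 131)*(-27/26) = ((-40 - 40) + 131)*(-27/26) = (-80 + 131)*(-27/26) = 51*(-27/26) = -1377/26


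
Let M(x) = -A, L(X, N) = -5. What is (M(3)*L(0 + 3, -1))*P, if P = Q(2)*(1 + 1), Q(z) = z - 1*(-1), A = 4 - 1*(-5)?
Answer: 270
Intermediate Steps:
A = 9 (A = 4 + 5 = 9)
Q(z) = 1 + z (Q(z) = z + 1 = 1 + z)
M(x) = -9 (M(x) = -1*9 = -9)
P = 6 (P = (1 + 2)*(1 + 1) = 3*2 = 6)
(M(3)*L(0 + 3, -1))*P = -9*(-5)*6 = 45*6 = 270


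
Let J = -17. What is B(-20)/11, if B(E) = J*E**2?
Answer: -6800/11 ≈ -618.18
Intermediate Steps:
B(E) = -17*E**2
B(-20)/11 = (-17*(-20)**2)/11 = (-17*400)/11 = (1/11)*(-6800) = -6800/11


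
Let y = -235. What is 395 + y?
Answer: 160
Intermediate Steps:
395 + y = 395 - 235 = 160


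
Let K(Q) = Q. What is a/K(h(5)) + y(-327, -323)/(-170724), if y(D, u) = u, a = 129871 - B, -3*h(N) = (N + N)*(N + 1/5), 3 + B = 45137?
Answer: -2712493873/554853 ≈ -4888.7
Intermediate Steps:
B = 45134 (B = -3 + 45137 = 45134)
h(N) = -2*N*(⅕ + N)/3 (h(N) = -(N + N)*(N + 1/5)/3 = -2*N*(N + ⅕)/3 = -2*N*(⅕ + N)/3)
a = 84737 (a = 129871 - 1*45134 = 129871 - 45134 = 84737)
a/K(h(5)) + y(-327, -323)/(-170724) = 84737/((-2/15*5*(1 + 5*5))) - 323/(-170724) = 84737/((-2/15*5*(1 + 25))) - 323*(-1/170724) = 84737/((-2/15*5*26)) + 323/170724 = 84737/(-52/3) + 323/170724 = 84737*(-3/52) + 323/170724 = -254211/52 + 323/170724 = -2712493873/554853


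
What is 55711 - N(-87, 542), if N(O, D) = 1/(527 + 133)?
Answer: 36769259/660 ≈ 55711.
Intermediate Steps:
N(O, D) = 1/660
55711 - N(-87, 542) = 55711 - 1*1/660 = 55711 - 1/660 = 36769259/660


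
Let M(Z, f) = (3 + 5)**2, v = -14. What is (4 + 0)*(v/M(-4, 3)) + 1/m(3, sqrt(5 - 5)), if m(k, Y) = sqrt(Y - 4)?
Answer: -7/8 - I/2 ≈ -0.875 - 0.5*I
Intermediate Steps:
m(k, Y) = sqrt(-4 + Y)
M(Z, f) = 64 (M(Z, f) = 8**2 = 64)
(4 + 0)*(v/M(-4, 3)) + 1/m(3, sqrt(5 - 5)) = (4 + 0)*(-14/64) + 1/(sqrt(-4 + sqrt(5 - 5))) = 4*(-14*1/64) + 1/(sqrt(-4 + sqrt(0))) = 4*(-7/32) + 1/(sqrt(-4 + 0)) = -7/8 + 1/(sqrt(-4)) = -7/8 + 1/(2*I) = -7/8 - I/2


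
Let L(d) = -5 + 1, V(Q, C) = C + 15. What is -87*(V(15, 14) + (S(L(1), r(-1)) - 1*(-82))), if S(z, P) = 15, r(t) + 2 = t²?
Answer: -10962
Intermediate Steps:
V(Q, C) = 15 + C
L(d) = -4
r(t) = -2 + t²
-87*(V(15, 14) + (S(L(1), r(-1)) - 1*(-82))) = -87*((15 + 14) + (15 - 1*(-82))) = -87*(29 + (15 + 82)) = -87*(29 + 97) = -87*126 = -10962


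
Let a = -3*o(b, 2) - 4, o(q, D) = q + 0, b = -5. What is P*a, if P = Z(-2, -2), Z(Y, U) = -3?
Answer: -33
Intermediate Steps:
o(q, D) = q
P = -3
a = 11 (a = -3*(-5) - 4 = 15 - 4 = 11)
P*a = -3*11 = -33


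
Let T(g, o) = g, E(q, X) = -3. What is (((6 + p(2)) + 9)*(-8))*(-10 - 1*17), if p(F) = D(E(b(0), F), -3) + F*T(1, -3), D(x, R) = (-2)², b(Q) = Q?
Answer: 4536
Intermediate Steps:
D(x, R) = 4
p(F) = 4 + F (p(F) = 4 + F*1 = 4 + F)
(((6 + p(2)) + 9)*(-8))*(-10 - 1*17) = (((6 + (4 + 2)) + 9)*(-8))*(-10 - 1*17) = (((6 + 6) + 9)*(-8))*(-10 - 17) = ((12 + 9)*(-8))*(-27) = (21*(-8))*(-27) = -168*(-27) = 4536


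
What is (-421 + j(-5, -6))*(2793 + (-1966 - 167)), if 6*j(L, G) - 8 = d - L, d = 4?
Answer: -275990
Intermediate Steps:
j(L, G) = 2 - L/6 (j(L, G) = 4/3 + (4 - L)/6 = 4/3 + (2/3 - L/6) = 2 - L/6)
(-421 + j(-5, -6))*(2793 + (-1966 - 167)) = (-421 + (2 - 1/6*(-5)))*(2793 + (-1966 - 167)) = (-421 + (2 + 5/6))*(2793 - 2133) = (-421 + 17/6)*660 = -2509/6*660 = -275990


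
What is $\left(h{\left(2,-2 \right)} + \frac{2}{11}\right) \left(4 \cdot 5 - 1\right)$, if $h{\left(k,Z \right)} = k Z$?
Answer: $- \frac{798}{11} \approx -72.545$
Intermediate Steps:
$h{\left(k,Z \right)} = Z k$
$\left(h{\left(2,-2 \right)} + \frac{2}{11}\right) \left(4 \cdot 5 - 1\right) = \left(\left(-2\right) 2 + \frac{2}{11}\right) \left(4 \cdot 5 - 1\right) = \left(-4 + 2 \cdot \frac{1}{11}\right) \left(20 - 1\right) = \left(-4 + \frac{2}{11}\right) 19 = \left(- \frac{42}{11}\right) 19 = - \frac{798}{11}$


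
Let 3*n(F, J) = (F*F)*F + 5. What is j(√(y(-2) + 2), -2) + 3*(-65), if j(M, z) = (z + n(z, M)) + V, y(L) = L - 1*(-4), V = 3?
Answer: -195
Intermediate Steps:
y(L) = 4 + L (y(L) = L + 4 = 4 + L)
n(F, J) = 5/3 + F³/3 (n(F, J) = ((F*F)*F + 5)/3 = (F²*F + 5)/3 = (F³ + 5)/3 = (5 + F³)/3 = 5/3 + F³/3)
j(M, z) = 14/3 + z + z³/3 (j(M, z) = (z + (5/3 + z³/3)) + 3 = (5/3 + z + z³/3) + 3 = 14/3 + z + z³/3)
j(√(y(-2) + 2), -2) + 3*(-65) = (14/3 - 2 + (⅓)*(-2)³) + 3*(-65) = (14/3 - 2 + (⅓)*(-8)) - 195 = (14/3 - 2 - 8/3) - 195 = 0 - 195 = -195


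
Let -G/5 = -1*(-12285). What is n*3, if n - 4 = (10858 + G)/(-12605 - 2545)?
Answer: 111167/5050 ≈ 22.013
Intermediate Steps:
G = -61425 (G = -(-5)*(-12285) = -5*12285 = -61425)
n = 111167/15150 (n = 4 + (10858 - 61425)/(-12605 - 2545) = 4 - 50567/(-15150) = 4 - 50567*(-1/15150) = 4 + 50567/15150 = 111167/15150 ≈ 7.3378)
n*3 = (111167/15150)*3 = 111167/5050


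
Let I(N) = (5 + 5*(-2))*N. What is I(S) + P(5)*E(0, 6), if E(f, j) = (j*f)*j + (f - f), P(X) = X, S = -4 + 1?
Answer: 15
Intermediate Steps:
S = -3
E(f, j) = f*j² (E(f, j) = (f*j)*j + 0 = f*j² + 0 = f*j²)
I(N) = -5*N (I(N) = (5 - 10)*N = -5*N)
I(S) + P(5)*E(0, 6) = -5*(-3) + 5*(0*6²) = 15 + 5*(0*36) = 15 + 5*0 = 15 + 0 = 15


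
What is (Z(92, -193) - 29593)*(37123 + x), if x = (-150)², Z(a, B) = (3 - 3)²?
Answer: -1764423439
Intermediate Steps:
Z(a, B) = 0 (Z(a, B) = 0² = 0)
x = 22500
(Z(92, -193) - 29593)*(37123 + x) = (0 - 29593)*(37123 + 22500) = -29593*59623 = -1764423439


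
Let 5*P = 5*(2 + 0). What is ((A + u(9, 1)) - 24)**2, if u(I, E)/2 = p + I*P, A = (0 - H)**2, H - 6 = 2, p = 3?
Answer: 6724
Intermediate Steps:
H = 8 (H = 6 + 2 = 8)
P = 2 (P = (5*(2 + 0))/5 = (5*2)/5 = (1/5)*10 = 2)
A = 64 (A = (0 - 1*8)**2 = (0 - 8)**2 = (-8)**2 = 64)
u(I, E) = 6 + 4*I (u(I, E) = 2*(3 + I*2) = 2*(3 + 2*I) = 6 + 4*I)
((A + u(9, 1)) - 24)**2 = ((64 + (6 + 4*9)) - 24)**2 = ((64 + (6 + 36)) - 24)**2 = ((64 + 42) - 24)**2 = (106 - 24)**2 = 82**2 = 6724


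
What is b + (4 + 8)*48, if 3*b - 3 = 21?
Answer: 584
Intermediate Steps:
b = 8 (b = 1 + (⅓)*21 = 1 + 7 = 8)
b + (4 + 8)*48 = 8 + (4 + 8)*48 = 8 + 12*48 = 8 + 576 = 584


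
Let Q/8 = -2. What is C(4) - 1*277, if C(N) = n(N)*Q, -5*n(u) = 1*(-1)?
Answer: -1401/5 ≈ -280.20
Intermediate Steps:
n(u) = ⅕ (n(u) = -(-1)/5 = -⅕*(-1) = ⅕)
Q = -16 (Q = 8*(-2) = -16)
C(N) = -16/5 (C(N) = (⅕)*(-16) = -16/5)
C(4) - 1*277 = -16/5 - 1*277 = -16/5 - 277 = -1401/5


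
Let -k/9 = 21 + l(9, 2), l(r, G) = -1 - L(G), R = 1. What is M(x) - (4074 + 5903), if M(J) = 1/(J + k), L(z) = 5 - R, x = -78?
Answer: -2214895/222 ≈ -9977.0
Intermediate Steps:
L(z) = 4 (L(z) = 5 - 1*1 = 5 - 1 = 4)
l(r, G) = -5 (l(r, G) = -1 - 1*4 = -1 - 4 = -5)
k = -144 (k = -9*(21 - 5) = -9*16 = -144)
M(J) = 1/(-144 + J) (M(J) = 1/(J - 144) = 1/(-144 + J))
M(x) - (4074 + 5903) = 1/(-144 - 78) - (4074 + 5903) = 1/(-222) - 1*9977 = -1/222 - 9977 = -2214895/222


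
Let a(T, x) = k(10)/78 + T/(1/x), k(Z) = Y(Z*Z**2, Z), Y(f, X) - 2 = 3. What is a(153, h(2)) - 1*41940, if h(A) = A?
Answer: -3247447/78 ≈ -41634.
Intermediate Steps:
Y(f, X) = 5 (Y(f, X) = 2 + 3 = 5)
k(Z) = 5
a(T, x) = 5/78 + T*x (a(T, x) = 5/78 + T/(1/x) = 5*(1/78) + T*x = 5/78 + T*x)
a(153, h(2)) - 1*41940 = (5/78 + 153*2) - 1*41940 = (5/78 + 306) - 41940 = 23873/78 - 41940 = -3247447/78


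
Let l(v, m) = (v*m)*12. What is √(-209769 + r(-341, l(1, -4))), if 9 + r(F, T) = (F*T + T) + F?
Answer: I*√193799 ≈ 440.23*I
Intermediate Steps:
l(v, m) = 12*m*v (l(v, m) = (m*v)*12 = 12*m*v)
r(F, T) = -9 + F + T + F*T (r(F, T) = -9 + ((F*T + T) + F) = -9 + ((T + F*T) + F) = -9 + (F + T + F*T) = -9 + F + T + F*T)
√(-209769 + r(-341, l(1, -4))) = √(-209769 + (-9 - 341 + 12*(-4)*1 - 4092*(-4))) = √(-209769 + (-9 - 341 - 48 - 341*(-48))) = √(-209769 + (-9 - 341 - 48 + 16368)) = √(-209769 + 15970) = √(-193799) = I*√193799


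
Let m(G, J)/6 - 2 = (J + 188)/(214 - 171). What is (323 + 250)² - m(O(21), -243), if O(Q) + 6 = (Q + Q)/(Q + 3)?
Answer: 14117961/43 ≈ 3.2832e+5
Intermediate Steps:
O(Q) = -6 + 2*Q/(3 + Q) (O(Q) = -6 + (Q + Q)/(Q + 3) = -6 + (2*Q)/(3 + Q) = -6 + 2*Q/(3 + Q))
m(G, J) = 1644/43 + 6*J/43 (m(G, J) = 12 + 6*((J + 188)/(214 - 171)) = 12 + 6*((188 + J)/43) = 12 + 6*((188 + J)*(1/43)) = 12 + 6*(188/43 + J/43) = 12 + (1128/43 + 6*J/43) = 1644/43 + 6*J/43)
(323 + 250)² - m(O(21), -243) = (323 + 250)² - (1644/43 + (6/43)*(-243)) = 573² - (1644/43 - 1458/43) = 328329 - 1*186/43 = 328329 - 186/43 = 14117961/43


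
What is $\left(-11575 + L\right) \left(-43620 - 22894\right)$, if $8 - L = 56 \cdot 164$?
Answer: $1380232014$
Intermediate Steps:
$L = -9176$ ($L = 8 - 56 \cdot 164 = 8 - 9184 = -9176$)
$\left(-11575 + L\right) \left(-43620 - 22894\right) = \left(-11575 - 9176\right) \left(-43620 - 22894\right) = \left(-20751\right) \left(-66514\right) = 1380232014$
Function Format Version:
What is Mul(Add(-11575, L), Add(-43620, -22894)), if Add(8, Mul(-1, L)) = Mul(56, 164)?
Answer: 1380232014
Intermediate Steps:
L = -9176 (L = Add(8, Mul(-1, Mul(56, 164))) = Add(8, Mul(-1, 9184)) = Add(8, -9184) = -9176)
Mul(Add(-11575, L), Add(-43620, -22894)) = Mul(Add(-11575, -9176), Add(-43620, -22894)) = Mul(-20751, -66514) = 1380232014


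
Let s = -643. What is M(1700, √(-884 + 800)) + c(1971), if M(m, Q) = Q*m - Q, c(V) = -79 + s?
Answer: -722 + 3398*I*√21 ≈ -722.0 + 15572.0*I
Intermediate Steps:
c(V) = -722 (c(V) = -79 - 643 = -722)
M(m, Q) = -Q + Q*m
M(1700, √(-884 + 800)) + c(1971) = √(-884 + 800)*(-1 + 1700) - 722 = √(-84)*1699 - 722 = (2*I*√21)*1699 - 722 = 3398*I*√21 - 722 = -722 + 3398*I*√21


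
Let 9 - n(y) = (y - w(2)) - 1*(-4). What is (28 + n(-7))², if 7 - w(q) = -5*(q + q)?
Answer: 4489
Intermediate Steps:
w(q) = 7 + 10*q (w(q) = 7 - (-5)*(q + q) = 7 - (-5)*2*q = 7 - (-10)*q = 7 + 10*q)
n(y) = 32 - y (n(y) = 9 - ((y - (7 + 10*2)) - 1*(-4)) = 9 - ((y - (7 + 20)) + 4) = 9 - ((y - 1*27) + 4) = 9 - ((y - 27) + 4) = 9 - ((-27 + y) + 4) = 9 - (-23 + y) = 9 + (23 - y) = 32 - y)
(28 + n(-7))² = (28 + (32 - 1*(-7)))² = (28 + (32 + 7))² = (28 + 39)² = 67² = 4489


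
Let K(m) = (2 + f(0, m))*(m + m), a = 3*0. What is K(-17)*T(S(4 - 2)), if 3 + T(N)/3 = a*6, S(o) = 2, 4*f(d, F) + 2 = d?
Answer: 459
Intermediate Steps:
f(d, F) = -½ + d/4
a = 0
K(m) = 3*m (K(m) = (2 + (-½ + (¼)*0))*(m + m) = (2 + (-½ + 0))*(2*m) = (2 - ½)*(2*m) = 3*(2*m)/2 = 3*m)
T(N) = -9 (T(N) = -9 + 3*(0*6) = -9 + 3*0 = -9 + 0 = -9)
K(-17)*T(S(4 - 2)) = (3*(-17))*(-9) = -51*(-9) = 459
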